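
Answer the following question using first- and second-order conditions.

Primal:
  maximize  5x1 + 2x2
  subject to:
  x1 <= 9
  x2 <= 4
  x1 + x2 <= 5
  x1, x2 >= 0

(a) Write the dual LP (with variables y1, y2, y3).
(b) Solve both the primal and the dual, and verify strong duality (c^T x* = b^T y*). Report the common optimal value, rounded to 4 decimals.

The standard primal-dual pair for 'max c^T x s.t. A x <= b, x >= 0' is:
  Dual:  min b^T y  s.t.  A^T y >= c,  y >= 0.

So the dual LP is:
  minimize  9y1 + 4y2 + 5y3
  subject to:
    y1 + y3 >= 5
    y2 + y3 >= 2
    y1, y2, y3 >= 0

Solving the primal: x* = (5, 0).
  primal value c^T x* = 25.
Solving the dual: y* = (0, 0, 5).
  dual value b^T y* = 25.
Strong duality: c^T x* = b^T y*. Confirmed.

25


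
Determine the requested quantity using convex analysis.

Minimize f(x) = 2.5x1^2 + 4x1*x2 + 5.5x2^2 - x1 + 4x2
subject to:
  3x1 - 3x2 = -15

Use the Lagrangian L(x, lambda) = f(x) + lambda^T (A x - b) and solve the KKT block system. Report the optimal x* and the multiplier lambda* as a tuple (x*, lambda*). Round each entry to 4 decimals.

Form the Lagrangian:
  L(x, lambda) = (1/2) x^T Q x + c^T x + lambda^T (A x - b)
Stationarity (grad_x L = 0): Q x + c + A^T lambda = 0.
Primal feasibility: A x = b.

This gives the KKT block system:
  [ Q   A^T ] [ x     ]   [-c ]
  [ A    0  ] [ lambda ] = [ b ]

Solving the linear system:
  x*      = (-3.25, 1.75)
  lambda* = (3.4167)
  f(x*)   = 30.75

x* = (-3.25, 1.75), lambda* = (3.4167)


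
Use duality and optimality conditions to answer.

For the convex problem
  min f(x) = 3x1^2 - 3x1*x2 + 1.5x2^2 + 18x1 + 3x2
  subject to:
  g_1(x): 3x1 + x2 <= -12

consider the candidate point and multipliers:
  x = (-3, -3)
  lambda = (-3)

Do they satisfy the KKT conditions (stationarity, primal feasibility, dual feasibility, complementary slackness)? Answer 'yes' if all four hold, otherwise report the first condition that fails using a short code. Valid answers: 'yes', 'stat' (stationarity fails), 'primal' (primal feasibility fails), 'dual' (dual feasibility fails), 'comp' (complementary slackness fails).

Gradient of f: grad f(x) = Q x + c = (9, 3)
Constraint values g_i(x) = a_i^T x - b_i:
  g_1((-3, -3)) = 0
Stationarity residual: grad f(x) + sum_i lambda_i a_i = (0, 0)
  -> stationarity OK
Primal feasibility (all g_i <= 0): OK
Dual feasibility (all lambda_i >= 0): FAILS
Complementary slackness (lambda_i * g_i(x) = 0 for all i): OK

Verdict: the first failing condition is dual_feasibility -> dual.

dual


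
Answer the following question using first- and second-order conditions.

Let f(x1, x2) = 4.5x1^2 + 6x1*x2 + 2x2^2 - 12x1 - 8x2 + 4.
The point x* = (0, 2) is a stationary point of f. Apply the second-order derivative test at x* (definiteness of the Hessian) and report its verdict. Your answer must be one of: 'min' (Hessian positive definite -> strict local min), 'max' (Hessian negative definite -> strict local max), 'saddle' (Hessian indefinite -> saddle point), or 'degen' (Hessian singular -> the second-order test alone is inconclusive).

Compute the Hessian H = grad^2 f:
  H = [[9, 6], [6, 4]]
Verify stationarity: grad f(x*) = H x* + g = (0, 0).
Eigenvalues of H: 0, 13.
H has a zero eigenvalue (singular; positive semidefinite but not definite), so H is neither positive definite, negative definite, nor indefinite. The second-order test alone is inconclusive -> degen.
(Indeed, f is constant along the null direction of H through x*, so x* is not a strict local extremum.)

degen


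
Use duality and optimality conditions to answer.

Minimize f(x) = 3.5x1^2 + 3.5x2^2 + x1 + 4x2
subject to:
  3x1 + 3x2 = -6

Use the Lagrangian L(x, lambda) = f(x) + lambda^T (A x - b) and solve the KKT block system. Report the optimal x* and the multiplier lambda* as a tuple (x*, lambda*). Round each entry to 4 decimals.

Form the Lagrangian:
  L(x, lambda) = (1/2) x^T Q x + c^T x + lambda^T (A x - b)
Stationarity (grad_x L = 0): Q x + c + A^T lambda = 0.
Primal feasibility: A x = b.

This gives the KKT block system:
  [ Q   A^T ] [ x     ]   [-c ]
  [ A    0  ] [ lambda ] = [ b ]

Solving the linear system:
  x*      = (-0.7857, -1.2143)
  lambda* = (1.5)
  f(x*)   = 1.6786

x* = (-0.7857, -1.2143), lambda* = (1.5)


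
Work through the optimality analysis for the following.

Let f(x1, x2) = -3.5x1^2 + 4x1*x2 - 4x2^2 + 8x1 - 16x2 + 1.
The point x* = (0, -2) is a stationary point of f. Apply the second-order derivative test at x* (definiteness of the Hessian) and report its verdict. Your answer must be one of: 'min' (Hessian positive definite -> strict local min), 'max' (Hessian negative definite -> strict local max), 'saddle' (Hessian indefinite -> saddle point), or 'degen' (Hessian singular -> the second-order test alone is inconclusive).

Compute the Hessian H = grad^2 f:
  H = [[-7, 4], [4, -8]]
Verify stationarity: grad f(x*) = H x* + g = (0, 0).
Eigenvalues of H: -11.5311, -3.4689.
Both eigenvalues < 0, so H is negative definite -> x* is a strict local max.

max


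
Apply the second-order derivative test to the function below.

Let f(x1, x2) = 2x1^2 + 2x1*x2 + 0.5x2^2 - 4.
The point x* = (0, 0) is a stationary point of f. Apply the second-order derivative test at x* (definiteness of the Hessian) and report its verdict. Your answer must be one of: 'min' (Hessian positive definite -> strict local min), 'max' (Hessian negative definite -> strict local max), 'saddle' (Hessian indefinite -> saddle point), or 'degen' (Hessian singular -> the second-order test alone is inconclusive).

Compute the Hessian H = grad^2 f:
  H = [[4, 2], [2, 1]]
Verify stationarity: grad f(x*) = H x* + g = (0, 0).
Eigenvalues of H: 0, 5.
H has a zero eigenvalue (singular; positive semidefinite but not definite), so H is neither positive definite, negative definite, nor indefinite. The second-order test alone is inconclusive -> degen.
(Indeed, f is constant along the null direction of H through x*, so x* is not a strict local extremum.)

degen


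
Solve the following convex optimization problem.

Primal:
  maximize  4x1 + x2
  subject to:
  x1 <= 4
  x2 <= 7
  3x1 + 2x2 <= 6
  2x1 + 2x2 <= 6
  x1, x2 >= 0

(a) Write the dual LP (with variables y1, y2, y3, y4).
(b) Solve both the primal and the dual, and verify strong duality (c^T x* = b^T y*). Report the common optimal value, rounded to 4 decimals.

The standard primal-dual pair for 'max c^T x s.t. A x <= b, x >= 0' is:
  Dual:  min b^T y  s.t.  A^T y >= c,  y >= 0.

So the dual LP is:
  minimize  4y1 + 7y2 + 6y3 + 6y4
  subject to:
    y1 + 3y3 + 2y4 >= 4
    y2 + 2y3 + 2y4 >= 1
    y1, y2, y3, y4 >= 0

Solving the primal: x* = (2, 0).
  primal value c^T x* = 8.
Solving the dual: y* = (0, 0, 1.3333, 0).
  dual value b^T y* = 8.
Strong duality: c^T x* = b^T y*. Confirmed.

8


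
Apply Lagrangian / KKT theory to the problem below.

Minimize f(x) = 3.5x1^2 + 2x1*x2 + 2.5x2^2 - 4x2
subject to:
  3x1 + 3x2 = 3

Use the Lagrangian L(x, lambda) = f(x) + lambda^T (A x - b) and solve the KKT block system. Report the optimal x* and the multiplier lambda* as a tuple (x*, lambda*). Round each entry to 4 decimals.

Form the Lagrangian:
  L(x, lambda) = (1/2) x^T Q x + c^T x + lambda^T (A x - b)
Stationarity (grad_x L = 0): Q x + c + A^T lambda = 0.
Primal feasibility: A x = b.

This gives the KKT block system:
  [ Q   A^T ] [ x     ]   [-c ]
  [ A    0  ] [ lambda ] = [ b ]

Solving the linear system:
  x*      = (-0.125, 1.125)
  lambda* = (-0.4583)
  f(x*)   = -1.5625

x* = (-0.125, 1.125), lambda* = (-0.4583)


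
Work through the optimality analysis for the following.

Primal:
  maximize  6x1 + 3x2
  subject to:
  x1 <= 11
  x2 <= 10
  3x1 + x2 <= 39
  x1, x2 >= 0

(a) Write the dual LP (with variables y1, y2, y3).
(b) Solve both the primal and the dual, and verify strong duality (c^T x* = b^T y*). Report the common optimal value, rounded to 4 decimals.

The standard primal-dual pair for 'max c^T x s.t. A x <= b, x >= 0' is:
  Dual:  min b^T y  s.t.  A^T y >= c,  y >= 0.

So the dual LP is:
  minimize  11y1 + 10y2 + 39y3
  subject to:
    y1 + 3y3 >= 6
    y2 + y3 >= 3
    y1, y2, y3 >= 0

Solving the primal: x* = (9.6667, 10).
  primal value c^T x* = 88.
Solving the dual: y* = (0, 1, 2).
  dual value b^T y* = 88.
Strong duality: c^T x* = b^T y*. Confirmed.

88


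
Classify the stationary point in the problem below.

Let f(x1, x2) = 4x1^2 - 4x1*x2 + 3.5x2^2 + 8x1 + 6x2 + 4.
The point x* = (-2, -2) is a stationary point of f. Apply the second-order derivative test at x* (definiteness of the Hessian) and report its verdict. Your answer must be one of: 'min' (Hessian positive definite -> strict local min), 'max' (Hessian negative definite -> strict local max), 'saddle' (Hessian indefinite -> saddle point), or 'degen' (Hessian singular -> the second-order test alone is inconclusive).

Compute the Hessian H = grad^2 f:
  H = [[8, -4], [-4, 7]]
Verify stationarity: grad f(x*) = H x* + g = (0, 0).
Eigenvalues of H: 3.4689, 11.5311.
Both eigenvalues > 0, so H is positive definite -> x* is a strict local min.

min


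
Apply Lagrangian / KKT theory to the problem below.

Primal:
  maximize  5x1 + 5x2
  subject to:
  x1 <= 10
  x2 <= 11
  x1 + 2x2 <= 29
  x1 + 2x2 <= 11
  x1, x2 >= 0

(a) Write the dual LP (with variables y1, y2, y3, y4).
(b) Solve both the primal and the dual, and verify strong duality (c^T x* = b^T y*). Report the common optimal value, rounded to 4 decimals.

The standard primal-dual pair for 'max c^T x s.t. A x <= b, x >= 0' is:
  Dual:  min b^T y  s.t.  A^T y >= c,  y >= 0.

So the dual LP is:
  minimize  10y1 + 11y2 + 29y3 + 11y4
  subject to:
    y1 + y3 + y4 >= 5
    y2 + 2y3 + 2y4 >= 5
    y1, y2, y3, y4 >= 0

Solving the primal: x* = (10, 0.5).
  primal value c^T x* = 52.5.
Solving the dual: y* = (2.5, 0, 0, 2.5).
  dual value b^T y* = 52.5.
Strong duality: c^T x* = b^T y*. Confirmed.

52.5


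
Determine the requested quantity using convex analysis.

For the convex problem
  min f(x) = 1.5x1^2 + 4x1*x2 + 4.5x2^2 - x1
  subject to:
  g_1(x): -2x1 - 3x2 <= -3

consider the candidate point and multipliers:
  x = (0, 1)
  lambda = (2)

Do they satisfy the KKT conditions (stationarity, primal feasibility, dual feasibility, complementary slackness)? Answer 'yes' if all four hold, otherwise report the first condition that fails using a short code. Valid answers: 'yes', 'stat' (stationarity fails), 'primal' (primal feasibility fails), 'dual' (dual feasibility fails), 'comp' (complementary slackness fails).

Gradient of f: grad f(x) = Q x + c = (3, 9)
Constraint values g_i(x) = a_i^T x - b_i:
  g_1((0, 1)) = 0
Stationarity residual: grad f(x) + sum_i lambda_i a_i = (-1, 3)
  -> stationarity FAILS
Primal feasibility (all g_i <= 0): OK
Dual feasibility (all lambda_i >= 0): OK
Complementary slackness (lambda_i * g_i(x) = 0 for all i): OK

Verdict: the first failing condition is stationarity -> stat.

stat


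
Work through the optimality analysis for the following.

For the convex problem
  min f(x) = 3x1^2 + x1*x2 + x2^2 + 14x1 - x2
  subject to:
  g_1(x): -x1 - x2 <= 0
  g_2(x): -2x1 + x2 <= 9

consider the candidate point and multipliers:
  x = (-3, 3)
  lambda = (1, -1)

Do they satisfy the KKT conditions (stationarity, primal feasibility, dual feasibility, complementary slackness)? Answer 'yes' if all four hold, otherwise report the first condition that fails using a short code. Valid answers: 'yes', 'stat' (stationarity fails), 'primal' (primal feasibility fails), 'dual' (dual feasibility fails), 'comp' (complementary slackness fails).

Gradient of f: grad f(x) = Q x + c = (-1, 2)
Constraint values g_i(x) = a_i^T x - b_i:
  g_1((-3, 3)) = 0
  g_2((-3, 3)) = 0
Stationarity residual: grad f(x) + sum_i lambda_i a_i = (0, 0)
  -> stationarity OK
Primal feasibility (all g_i <= 0): OK
Dual feasibility (all lambda_i >= 0): FAILS
Complementary slackness (lambda_i * g_i(x) = 0 for all i): OK

Verdict: the first failing condition is dual_feasibility -> dual.

dual


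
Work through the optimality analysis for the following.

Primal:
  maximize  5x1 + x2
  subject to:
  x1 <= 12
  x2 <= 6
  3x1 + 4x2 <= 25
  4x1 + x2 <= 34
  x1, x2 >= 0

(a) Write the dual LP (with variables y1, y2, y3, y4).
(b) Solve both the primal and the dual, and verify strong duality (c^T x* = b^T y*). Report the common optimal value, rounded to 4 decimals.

The standard primal-dual pair for 'max c^T x s.t. A x <= b, x >= 0' is:
  Dual:  min b^T y  s.t.  A^T y >= c,  y >= 0.

So the dual LP is:
  minimize  12y1 + 6y2 + 25y3 + 34y4
  subject to:
    y1 + 3y3 + 4y4 >= 5
    y2 + 4y3 + y4 >= 1
    y1, y2, y3, y4 >= 0

Solving the primal: x* = (8.3333, 0).
  primal value c^T x* = 41.6667.
Solving the dual: y* = (0, 0, 1.6667, 0).
  dual value b^T y* = 41.6667.
Strong duality: c^T x* = b^T y*. Confirmed.

41.6667


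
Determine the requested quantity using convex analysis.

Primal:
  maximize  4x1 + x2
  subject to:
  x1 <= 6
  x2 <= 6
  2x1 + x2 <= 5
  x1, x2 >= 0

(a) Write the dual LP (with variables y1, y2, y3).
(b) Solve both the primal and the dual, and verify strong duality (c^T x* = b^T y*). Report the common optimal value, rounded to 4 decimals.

The standard primal-dual pair for 'max c^T x s.t. A x <= b, x >= 0' is:
  Dual:  min b^T y  s.t.  A^T y >= c,  y >= 0.

So the dual LP is:
  minimize  6y1 + 6y2 + 5y3
  subject to:
    y1 + 2y3 >= 4
    y2 + y3 >= 1
    y1, y2, y3 >= 0

Solving the primal: x* = (2.5, 0).
  primal value c^T x* = 10.
Solving the dual: y* = (0, 0, 2).
  dual value b^T y* = 10.
Strong duality: c^T x* = b^T y*. Confirmed.

10


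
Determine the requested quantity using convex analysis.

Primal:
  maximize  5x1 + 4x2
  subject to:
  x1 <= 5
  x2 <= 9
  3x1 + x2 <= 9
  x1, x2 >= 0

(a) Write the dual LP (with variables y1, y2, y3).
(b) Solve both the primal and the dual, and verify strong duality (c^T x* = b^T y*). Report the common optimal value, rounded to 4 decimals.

The standard primal-dual pair for 'max c^T x s.t. A x <= b, x >= 0' is:
  Dual:  min b^T y  s.t.  A^T y >= c,  y >= 0.

So the dual LP is:
  minimize  5y1 + 9y2 + 9y3
  subject to:
    y1 + 3y3 >= 5
    y2 + y3 >= 4
    y1, y2, y3 >= 0

Solving the primal: x* = (0, 9).
  primal value c^T x* = 36.
Solving the dual: y* = (0, 2.3333, 1.6667).
  dual value b^T y* = 36.
Strong duality: c^T x* = b^T y*. Confirmed.

36


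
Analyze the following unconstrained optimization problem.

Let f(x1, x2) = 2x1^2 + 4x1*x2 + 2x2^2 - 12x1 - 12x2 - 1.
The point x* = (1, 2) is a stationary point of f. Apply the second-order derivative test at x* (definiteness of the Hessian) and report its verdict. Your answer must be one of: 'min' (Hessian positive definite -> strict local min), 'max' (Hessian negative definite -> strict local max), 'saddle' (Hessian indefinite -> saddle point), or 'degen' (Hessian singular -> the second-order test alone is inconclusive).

Compute the Hessian H = grad^2 f:
  H = [[4, 4], [4, 4]]
Verify stationarity: grad f(x*) = H x* + g = (0, 0).
Eigenvalues of H: 0, 8.
H has a zero eigenvalue (singular; positive semidefinite but not definite), so H is neither positive definite, negative definite, nor indefinite. The second-order test alone is inconclusive -> degen.
(Indeed, f is constant along the null direction of H through x*, so x* is not a strict local extremum.)

degen


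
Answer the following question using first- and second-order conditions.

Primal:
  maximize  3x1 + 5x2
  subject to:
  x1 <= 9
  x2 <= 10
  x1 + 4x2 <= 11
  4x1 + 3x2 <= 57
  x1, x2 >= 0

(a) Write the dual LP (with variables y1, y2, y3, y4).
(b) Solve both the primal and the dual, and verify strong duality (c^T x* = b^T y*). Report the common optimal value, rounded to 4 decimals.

The standard primal-dual pair for 'max c^T x s.t. A x <= b, x >= 0' is:
  Dual:  min b^T y  s.t.  A^T y >= c,  y >= 0.

So the dual LP is:
  minimize  9y1 + 10y2 + 11y3 + 57y4
  subject to:
    y1 + y3 + 4y4 >= 3
    y2 + 4y3 + 3y4 >= 5
    y1, y2, y3, y4 >= 0

Solving the primal: x* = (9, 0.5).
  primal value c^T x* = 29.5.
Solving the dual: y* = (1.75, 0, 1.25, 0).
  dual value b^T y* = 29.5.
Strong duality: c^T x* = b^T y*. Confirmed.

29.5


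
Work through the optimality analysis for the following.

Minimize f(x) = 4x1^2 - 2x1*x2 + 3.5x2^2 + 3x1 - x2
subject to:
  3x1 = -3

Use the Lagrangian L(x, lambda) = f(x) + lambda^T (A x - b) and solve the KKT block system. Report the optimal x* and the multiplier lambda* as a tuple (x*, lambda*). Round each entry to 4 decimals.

Form the Lagrangian:
  L(x, lambda) = (1/2) x^T Q x + c^T x + lambda^T (A x - b)
Stationarity (grad_x L = 0): Q x + c + A^T lambda = 0.
Primal feasibility: A x = b.

This gives the KKT block system:
  [ Q   A^T ] [ x     ]   [-c ]
  [ A    0  ] [ lambda ] = [ b ]

Solving the linear system:
  x*      = (-1, -0.1429)
  lambda* = (1.5714)
  f(x*)   = 0.9286

x* = (-1, -0.1429), lambda* = (1.5714)


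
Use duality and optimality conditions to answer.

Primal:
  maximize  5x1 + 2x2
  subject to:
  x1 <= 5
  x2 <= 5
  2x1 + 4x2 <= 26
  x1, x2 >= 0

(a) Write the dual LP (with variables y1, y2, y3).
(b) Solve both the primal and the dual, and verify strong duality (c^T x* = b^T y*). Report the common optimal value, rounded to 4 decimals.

The standard primal-dual pair for 'max c^T x s.t. A x <= b, x >= 0' is:
  Dual:  min b^T y  s.t.  A^T y >= c,  y >= 0.

So the dual LP is:
  minimize  5y1 + 5y2 + 26y3
  subject to:
    y1 + 2y3 >= 5
    y2 + 4y3 >= 2
    y1, y2, y3 >= 0

Solving the primal: x* = (5, 4).
  primal value c^T x* = 33.
Solving the dual: y* = (4, 0, 0.5).
  dual value b^T y* = 33.
Strong duality: c^T x* = b^T y*. Confirmed.

33


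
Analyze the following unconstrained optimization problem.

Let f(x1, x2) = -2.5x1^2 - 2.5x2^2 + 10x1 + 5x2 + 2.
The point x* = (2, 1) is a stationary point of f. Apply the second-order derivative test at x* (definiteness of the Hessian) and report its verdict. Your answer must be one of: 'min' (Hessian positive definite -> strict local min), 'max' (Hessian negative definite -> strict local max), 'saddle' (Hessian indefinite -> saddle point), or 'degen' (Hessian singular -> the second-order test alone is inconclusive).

Compute the Hessian H = grad^2 f:
  H = [[-5, 0], [0, -5]]
Verify stationarity: grad f(x*) = H x* + g = (0, 0).
Eigenvalues of H: -5, -5.
Both eigenvalues < 0, so H is negative definite -> x* is a strict local max.

max


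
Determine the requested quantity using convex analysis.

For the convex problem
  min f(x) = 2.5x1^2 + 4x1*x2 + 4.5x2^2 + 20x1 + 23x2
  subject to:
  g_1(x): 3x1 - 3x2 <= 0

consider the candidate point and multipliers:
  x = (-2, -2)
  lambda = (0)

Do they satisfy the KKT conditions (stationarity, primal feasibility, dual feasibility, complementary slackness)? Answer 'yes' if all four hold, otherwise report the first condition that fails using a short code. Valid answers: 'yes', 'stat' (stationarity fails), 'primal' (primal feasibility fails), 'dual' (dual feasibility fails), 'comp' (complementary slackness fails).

Gradient of f: grad f(x) = Q x + c = (2, -3)
Constraint values g_i(x) = a_i^T x - b_i:
  g_1((-2, -2)) = 0
Stationarity residual: grad f(x) + sum_i lambda_i a_i = (2, -3)
  -> stationarity FAILS
Primal feasibility (all g_i <= 0): OK
Dual feasibility (all lambda_i >= 0): OK
Complementary slackness (lambda_i * g_i(x) = 0 for all i): OK

Verdict: the first failing condition is stationarity -> stat.

stat


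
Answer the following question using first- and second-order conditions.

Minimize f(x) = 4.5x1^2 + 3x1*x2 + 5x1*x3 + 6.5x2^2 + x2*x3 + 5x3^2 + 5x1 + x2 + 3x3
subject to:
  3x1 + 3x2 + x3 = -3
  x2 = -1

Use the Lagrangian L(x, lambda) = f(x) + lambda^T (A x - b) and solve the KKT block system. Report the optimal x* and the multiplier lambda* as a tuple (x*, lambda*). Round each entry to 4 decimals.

Form the Lagrangian:
  L(x, lambda) = (1/2) x^T Q x + c^T x + lambda^T (A x - b)
Stationarity (grad_x L = 0): Q x + c + A^T lambda = 0.
Primal feasibility: A x = b.

This gives the KKT block system:
  [ Q   A^T ] [ x     ]   [-c ]
  [ A    0  ] [ lambda ] = [ b ]

Solving the linear system:
  x*      = (0.058, -1, -0.1739)
  lambda* = (-0.5507, 13.6522)
  f(x*)   = 5.3841

x* = (0.058, -1, -0.1739), lambda* = (-0.5507, 13.6522)


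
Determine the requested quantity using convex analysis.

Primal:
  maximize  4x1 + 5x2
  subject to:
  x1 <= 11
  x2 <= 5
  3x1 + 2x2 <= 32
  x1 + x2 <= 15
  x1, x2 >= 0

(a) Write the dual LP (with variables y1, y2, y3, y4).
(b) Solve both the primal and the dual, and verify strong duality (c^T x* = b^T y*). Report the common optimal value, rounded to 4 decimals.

The standard primal-dual pair for 'max c^T x s.t. A x <= b, x >= 0' is:
  Dual:  min b^T y  s.t.  A^T y >= c,  y >= 0.

So the dual LP is:
  minimize  11y1 + 5y2 + 32y3 + 15y4
  subject to:
    y1 + 3y3 + y4 >= 4
    y2 + 2y3 + y4 >= 5
    y1, y2, y3, y4 >= 0

Solving the primal: x* = (7.3333, 5).
  primal value c^T x* = 54.3333.
Solving the dual: y* = (0, 2.3333, 1.3333, 0).
  dual value b^T y* = 54.3333.
Strong duality: c^T x* = b^T y*. Confirmed.

54.3333


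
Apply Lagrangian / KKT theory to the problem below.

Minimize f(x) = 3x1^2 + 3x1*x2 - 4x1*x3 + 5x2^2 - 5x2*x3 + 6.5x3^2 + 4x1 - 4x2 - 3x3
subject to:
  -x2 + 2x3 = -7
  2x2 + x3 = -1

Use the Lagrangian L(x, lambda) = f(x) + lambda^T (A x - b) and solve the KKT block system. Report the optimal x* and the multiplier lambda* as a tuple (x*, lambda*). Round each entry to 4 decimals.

Form the Lagrangian:
  L(x, lambda) = (1/2) x^T Q x + c^T x + lambda^T (A x - b)
Stationarity (grad_x L = 0): Q x + c + A^T lambda = 0.
Primal feasibility: A x = b.

This gives the KKT block system:
  [ Q   A^T ] [ x     ]   [-c ]
  [ A    0  ] [ lambda ] = [ b ]

Solving the linear system:
  x*      = (-3.1667, 1, -3)
  lambda* = (16.0333, 2.2667)
  f(x*)   = 53.4167

x* = (-3.1667, 1, -3), lambda* = (16.0333, 2.2667)


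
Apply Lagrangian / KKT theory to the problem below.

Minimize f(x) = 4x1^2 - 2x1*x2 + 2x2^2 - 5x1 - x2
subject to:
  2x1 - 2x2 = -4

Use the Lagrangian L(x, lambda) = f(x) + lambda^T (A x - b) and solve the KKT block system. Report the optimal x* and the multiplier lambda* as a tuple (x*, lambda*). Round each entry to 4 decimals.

Form the Lagrangian:
  L(x, lambda) = (1/2) x^T Q x + c^T x + lambda^T (A x - b)
Stationarity (grad_x L = 0): Q x + c + A^T lambda = 0.
Primal feasibility: A x = b.

This gives the KKT block system:
  [ Q   A^T ] [ x     ]   [-c ]
  [ A    0  ] [ lambda ] = [ b ]

Solving the linear system:
  x*      = (0.25, 2.25)
  lambda* = (3.75)
  f(x*)   = 5.75

x* = (0.25, 2.25), lambda* = (3.75)


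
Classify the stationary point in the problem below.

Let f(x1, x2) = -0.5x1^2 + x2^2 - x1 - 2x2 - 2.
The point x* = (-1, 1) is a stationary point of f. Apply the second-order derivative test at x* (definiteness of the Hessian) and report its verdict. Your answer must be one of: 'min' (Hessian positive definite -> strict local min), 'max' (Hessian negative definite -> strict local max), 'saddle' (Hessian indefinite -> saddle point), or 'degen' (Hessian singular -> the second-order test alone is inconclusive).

Compute the Hessian H = grad^2 f:
  H = [[-1, 0], [0, 2]]
Verify stationarity: grad f(x*) = H x* + g = (0, 0).
Eigenvalues of H: -1, 2.
Eigenvalues have mixed signs, so H is indefinite -> x* is a saddle point.

saddle


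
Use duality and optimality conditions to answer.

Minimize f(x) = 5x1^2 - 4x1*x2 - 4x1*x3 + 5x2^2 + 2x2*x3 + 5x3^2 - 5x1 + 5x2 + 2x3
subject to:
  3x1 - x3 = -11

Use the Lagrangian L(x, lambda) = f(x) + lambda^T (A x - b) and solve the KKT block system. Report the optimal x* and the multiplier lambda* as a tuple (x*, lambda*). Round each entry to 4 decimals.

Form the Lagrangian:
  L(x, lambda) = (1/2) x^T Q x + c^T x + lambda^T (A x - b)
Stationarity (grad_x L = 0): Q x + c + A^T lambda = 0.
Primal feasibility: A x = b.

This gives the KKT block system:
  [ Q   A^T ] [ x     ]   [-c ]
  [ A    0  ] [ lambda ] = [ b ]

Solving the linear system:
  x*      = (-3.7249, -1.955, -0.1746)
  lambda* = (11.2434)
  f(x*)   = 66.0886

x* = (-3.7249, -1.955, -0.1746), lambda* = (11.2434)


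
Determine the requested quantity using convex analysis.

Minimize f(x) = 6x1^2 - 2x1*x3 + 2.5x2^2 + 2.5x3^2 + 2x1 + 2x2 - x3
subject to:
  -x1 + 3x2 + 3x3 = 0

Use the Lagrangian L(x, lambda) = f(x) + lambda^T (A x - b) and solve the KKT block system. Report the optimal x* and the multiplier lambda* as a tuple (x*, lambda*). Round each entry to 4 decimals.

Form the Lagrangian:
  L(x, lambda) = (1/2) x^T Q x + c^T x + lambda^T (A x - b)
Stationarity (grad_x L = 0): Q x + c + A^T lambda = 0.
Primal feasibility: A x = b.

This gives the KKT block system:
  [ Q   A^T ] [ x     ]   [-c ]
  [ A    0  ] [ lambda ] = [ b ]

Solving the linear system:
  x*      = (-0.1397, -0.2953, 0.2488)
  lambda* = (-0.1744)
  f(x*)   = -0.5595

x* = (-0.1397, -0.2953, 0.2488), lambda* = (-0.1744)


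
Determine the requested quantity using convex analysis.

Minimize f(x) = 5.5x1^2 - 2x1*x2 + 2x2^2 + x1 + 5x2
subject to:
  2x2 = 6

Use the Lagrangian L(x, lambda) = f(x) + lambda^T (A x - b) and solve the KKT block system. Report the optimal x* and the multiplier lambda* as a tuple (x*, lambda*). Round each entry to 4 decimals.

Form the Lagrangian:
  L(x, lambda) = (1/2) x^T Q x + c^T x + lambda^T (A x - b)
Stationarity (grad_x L = 0): Q x + c + A^T lambda = 0.
Primal feasibility: A x = b.

This gives the KKT block system:
  [ Q   A^T ] [ x     ]   [-c ]
  [ A    0  ] [ lambda ] = [ b ]

Solving the linear system:
  x*      = (0.4545, 3)
  lambda* = (-8.0455)
  f(x*)   = 31.8636

x* = (0.4545, 3), lambda* = (-8.0455)


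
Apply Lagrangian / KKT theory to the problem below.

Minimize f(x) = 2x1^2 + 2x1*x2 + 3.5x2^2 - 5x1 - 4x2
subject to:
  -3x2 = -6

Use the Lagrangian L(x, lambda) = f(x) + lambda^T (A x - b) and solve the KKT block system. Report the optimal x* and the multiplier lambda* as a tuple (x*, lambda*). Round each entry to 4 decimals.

Form the Lagrangian:
  L(x, lambda) = (1/2) x^T Q x + c^T x + lambda^T (A x - b)
Stationarity (grad_x L = 0): Q x + c + A^T lambda = 0.
Primal feasibility: A x = b.

This gives the KKT block system:
  [ Q   A^T ] [ x     ]   [-c ]
  [ A    0  ] [ lambda ] = [ b ]

Solving the linear system:
  x*      = (0.25, 2)
  lambda* = (3.5)
  f(x*)   = 5.875

x* = (0.25, 2), lambda* = (3.5)


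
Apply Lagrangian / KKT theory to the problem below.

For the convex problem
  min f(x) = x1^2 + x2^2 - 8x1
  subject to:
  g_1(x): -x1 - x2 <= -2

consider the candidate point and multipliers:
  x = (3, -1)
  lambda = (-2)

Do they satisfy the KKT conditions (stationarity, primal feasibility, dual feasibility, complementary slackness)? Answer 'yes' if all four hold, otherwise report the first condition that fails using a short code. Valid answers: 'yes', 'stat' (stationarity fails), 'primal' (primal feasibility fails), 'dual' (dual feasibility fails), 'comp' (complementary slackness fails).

Gradient of f: grad f(x) = Q x + c = (-2, -2)
Constraint values g_i(x) = a_i^T x - b_i:
  g_1((3, -1)) = 0
Stationarity residual: grad f(x) + sum_i lambda_i a_i = (0, 0)
  -> stationarity OK
Primal feasibility (all g_i <= 0): OK
Dual feasibility (all lambda_i >= 0): FAILS
Complementary slackness (lambda_i * g_i(x) = 0 for all i): OK

Verdict: the first failing condition is dual_feasibility -> dual.

dual


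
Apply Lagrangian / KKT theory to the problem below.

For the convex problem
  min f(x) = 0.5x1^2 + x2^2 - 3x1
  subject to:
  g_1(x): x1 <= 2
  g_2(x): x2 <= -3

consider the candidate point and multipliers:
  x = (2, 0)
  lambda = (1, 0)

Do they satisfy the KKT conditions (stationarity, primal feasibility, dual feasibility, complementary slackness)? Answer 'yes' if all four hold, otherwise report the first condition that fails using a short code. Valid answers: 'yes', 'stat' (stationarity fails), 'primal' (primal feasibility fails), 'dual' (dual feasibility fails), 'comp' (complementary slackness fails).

Gradient of f: grad f(x) = Q x + c = (-1, 0)
Constraint values g_i(x) = a_i^T x - b_i:
  g_1((2, 0)) = 0
  g_2((2, 0)) = 3
Stationarity residual: grad f(x) + sum_i lambda_i a_i = (0, 0)
  -> stationarity OK
Primal feasibility (all g_i <= 0): FAILS
Dual feasibility (all lambda_i >= 0): OK
Complementary slackness (lambda_i * g_i(x) = 0 for all i): OK

Verdict: the first failing condition is primal_feasibility -> primal.

primal


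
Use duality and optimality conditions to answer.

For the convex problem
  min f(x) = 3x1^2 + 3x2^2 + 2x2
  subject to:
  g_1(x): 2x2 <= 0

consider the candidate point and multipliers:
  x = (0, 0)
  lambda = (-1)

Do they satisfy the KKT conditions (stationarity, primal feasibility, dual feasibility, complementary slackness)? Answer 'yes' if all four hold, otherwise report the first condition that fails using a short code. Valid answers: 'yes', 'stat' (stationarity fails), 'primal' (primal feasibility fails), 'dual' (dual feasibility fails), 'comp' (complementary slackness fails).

Gradient of f: grad f(x) = Q x + c = (0, 2)
Constraint values g_i(x) = a_i^T x - b_i:
  g_1((0, 0)) = 0
Stationarity residual: grad f(x) + sum_i lambda_i a_i = (0, 0)
  -> stationarity OK
Primal feasibility (all g_i <= 0): OK
Dual feasibility (all lambda_i >= 0): FAILS
Complementary slackness (lambda_i * g_i(x) = 0 for all i): OK

Verdict: the first failing condition is dual_feasibility -> dual.

dual


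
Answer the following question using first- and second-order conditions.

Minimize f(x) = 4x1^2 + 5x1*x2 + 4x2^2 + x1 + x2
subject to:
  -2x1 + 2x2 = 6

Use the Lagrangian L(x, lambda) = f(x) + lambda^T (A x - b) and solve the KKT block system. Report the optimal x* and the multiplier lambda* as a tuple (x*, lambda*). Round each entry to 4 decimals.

Form the Lagrangian:
  L(x, lambda) = (1/2) x^T Q x + c^T x + lambda^T (A x - b)
Stationarity (grad_x L = 0): Q x + c + A^T lambda = 0.
Primal feasibility: A x = b.

This gives the KKT block system:
  [ Q   A^T ] [ x     ]   [-c ]
  [ A    0  ] [ lambda ] = [ b ]

Solving the linear system:
  x*      = (-1.5769, 1.4231)
  lambda* = (-2.25)
  f(x*)   = 6.6731

x* = (-1.5769, 1.4231), lambda* = (-2.25)


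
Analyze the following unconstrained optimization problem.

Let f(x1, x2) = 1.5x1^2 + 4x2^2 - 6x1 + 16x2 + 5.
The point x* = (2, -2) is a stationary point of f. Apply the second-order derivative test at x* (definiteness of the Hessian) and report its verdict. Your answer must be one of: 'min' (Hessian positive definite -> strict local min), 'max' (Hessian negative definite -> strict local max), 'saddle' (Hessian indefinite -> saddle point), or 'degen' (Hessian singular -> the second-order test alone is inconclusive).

Compute the Hessian H = grad^2 f:
  H = [[3, 0], [0, 8]]
Verify stationarity: grad f(x*) = H x* + g = (0, 0).
Eigenvalues of H: 3, 8.
Both eigenvalues > 0, so H is positive definite -> x* is a strict local min.

min


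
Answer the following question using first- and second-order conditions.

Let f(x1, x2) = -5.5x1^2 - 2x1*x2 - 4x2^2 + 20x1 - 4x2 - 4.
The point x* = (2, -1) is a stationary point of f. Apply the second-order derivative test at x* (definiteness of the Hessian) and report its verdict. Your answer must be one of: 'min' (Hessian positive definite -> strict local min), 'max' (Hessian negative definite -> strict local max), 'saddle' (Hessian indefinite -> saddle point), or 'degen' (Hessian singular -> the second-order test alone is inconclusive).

Compute the Hessian H = grad^2 f:
  H = [[-11, -2], [-2, -8]]
Verify stationarity: grad f(x*) = H x* + g = (0, 0).
Eigenvalues of H: -12, -7.
Both eigenvalues < 0, so H is negative definite -> x* is a strict local max.

max


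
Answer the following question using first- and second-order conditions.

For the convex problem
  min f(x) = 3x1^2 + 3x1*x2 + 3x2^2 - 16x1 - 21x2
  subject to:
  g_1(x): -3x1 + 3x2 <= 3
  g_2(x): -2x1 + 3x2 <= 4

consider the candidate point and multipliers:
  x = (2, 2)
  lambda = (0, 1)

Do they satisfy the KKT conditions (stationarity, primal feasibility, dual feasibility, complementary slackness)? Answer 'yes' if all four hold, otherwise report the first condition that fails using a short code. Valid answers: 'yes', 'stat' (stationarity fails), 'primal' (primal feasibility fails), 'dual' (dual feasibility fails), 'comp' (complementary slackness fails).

Gradient of f: grad f(x) = Q x + c = (2, -3)
Constraint values g_i(x) = a_i^T x - b_i:
  g_1((2, 2)) = -3
  g_2((2, 2)) = -2
Stationarity residual: grad f(x) + sum_i lambda_i a_i = (0, 0)
  -> stationarity OK
Primal feasibility (all g_i <= 0): OK
Dual feasibility (all lambda_i >= 0): OK
Complementary slackness (lambda_i * g_i(x) = 0 for all i): FAILS

Verdict: the first failing condition is complementary_slackness -> comp.

comp


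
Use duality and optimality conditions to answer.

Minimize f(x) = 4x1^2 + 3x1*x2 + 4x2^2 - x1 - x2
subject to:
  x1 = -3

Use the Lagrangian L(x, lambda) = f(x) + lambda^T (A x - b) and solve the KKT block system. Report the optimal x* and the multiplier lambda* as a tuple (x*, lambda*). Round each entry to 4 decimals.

Form the Lagrangian:
  L(x, lambda) = (1/2) x^T Q x + c^T x + lambda^T (A x - b)
Stationarity (grad_x L = 0): Q x + c + A^T lambda = 0.
Primal feasibility: A x = b.

This gives the KKT block system:
  [ Q   A^T ] [ x     ]   [-c ]
  [ A    0  ] [ lambda ] = [ b ]

Solving the linear system:
  x*      = (-3, 1.25)
  lambda* = (21.25)
  f(x*)   = 32.75

x* = (-3, 1.25), lambda* = (21.25)


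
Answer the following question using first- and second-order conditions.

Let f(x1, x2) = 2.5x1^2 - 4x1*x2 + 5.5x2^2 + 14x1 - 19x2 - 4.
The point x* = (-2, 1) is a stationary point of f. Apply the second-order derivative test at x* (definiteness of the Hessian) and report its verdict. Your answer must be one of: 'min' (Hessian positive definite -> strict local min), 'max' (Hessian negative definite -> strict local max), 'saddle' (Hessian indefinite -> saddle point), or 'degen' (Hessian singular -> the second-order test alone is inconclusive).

Compute the Hessian H = grad^2 f:
  H = [[5, -4], [-4, 11]]
Verify stationarity: grad f(x*) = H x* + g = (0, 0).
Eigenvalues of H: 3, 13.
Both eigenvalues > 0, so H is positive definite -> x* is a strict local min.

min


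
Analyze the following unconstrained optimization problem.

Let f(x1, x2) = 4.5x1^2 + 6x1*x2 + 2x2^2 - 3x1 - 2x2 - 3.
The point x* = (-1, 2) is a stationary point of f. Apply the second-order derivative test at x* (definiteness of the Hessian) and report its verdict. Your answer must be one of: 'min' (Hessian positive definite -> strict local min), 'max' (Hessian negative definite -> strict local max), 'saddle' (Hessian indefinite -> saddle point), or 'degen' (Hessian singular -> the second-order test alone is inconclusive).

Compute the Hessian H = grad^2 f:
  H = [[9, 6], [6, 4]]
Verify stationarity: grad f(x*) = H x* + g = (0, 0).
Eigenvalues of H: 0, 13.
H has a zero eigenvalue (singular; positive semidefinite but not definite), so H is neither positive definite, negative definite, nor indefinite. The second-order test alone is inconclusive -> degen.
(Indeed, f is constant along the null direction of H through x*, so x* is not a strict local extremum.)

degen


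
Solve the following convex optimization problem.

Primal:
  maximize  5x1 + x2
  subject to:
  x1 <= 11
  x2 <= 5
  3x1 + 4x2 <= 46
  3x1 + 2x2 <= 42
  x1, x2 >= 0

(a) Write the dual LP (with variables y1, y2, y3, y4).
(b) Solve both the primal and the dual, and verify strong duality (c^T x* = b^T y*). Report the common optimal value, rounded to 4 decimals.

The standard primal-dual pair for 'max c^T x s.t. A x <= b, x >= 0' is:
  Dual:  min b^T y  s.t.  A^T y >= c,  y >= 0.

So the dual LP is:
  minimize  11y1 + 5y2 + 46y3 + 42y4
  subject to:
    y1 + 3y3 + 3y4 >= 5
    y2 + 4y3 + 2y4 >= 1
    y1, y2, y3, y4 >= 0

Solving the primal: x* = (11, 3.25).
  primal value c^T x* = 58.25.
Solving the dual: y* = (4.25, 0, 0.25, 0).
  dual value b^T y* = 58.25.
Strong duality: c^T x* = b^T y*. Confirmed.

58.25


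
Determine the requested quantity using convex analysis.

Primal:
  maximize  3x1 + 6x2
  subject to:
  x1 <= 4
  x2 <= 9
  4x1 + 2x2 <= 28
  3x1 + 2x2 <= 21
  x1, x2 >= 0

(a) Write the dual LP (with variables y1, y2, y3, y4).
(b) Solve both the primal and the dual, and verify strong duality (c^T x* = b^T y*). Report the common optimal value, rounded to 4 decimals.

The standard primal-dual pair for 'max c^T x s.t. A x <= b, x >= 0' is:
  Dual:  min b^T y  s.t.  A^T y >= c,  y >= 0.

So the dual LP is:
  minimize  4y1 + 9y2 + 28y3 + 21y4
  subject to:
    y1 + 4y3 + 3y4 >= 3
    y2 + 2y3 + 2y4 >= 6
    y1, y2, y3, y4 >= 0

Solving the primal: x* = (1, 9).
  primal value c^T x* = 57.
Solving the dual: y* = (0, 4, 0, 1).
  dual value b^T y* = 57.
Strong duality: c^T x* = b^T y*. Confirmed.

57


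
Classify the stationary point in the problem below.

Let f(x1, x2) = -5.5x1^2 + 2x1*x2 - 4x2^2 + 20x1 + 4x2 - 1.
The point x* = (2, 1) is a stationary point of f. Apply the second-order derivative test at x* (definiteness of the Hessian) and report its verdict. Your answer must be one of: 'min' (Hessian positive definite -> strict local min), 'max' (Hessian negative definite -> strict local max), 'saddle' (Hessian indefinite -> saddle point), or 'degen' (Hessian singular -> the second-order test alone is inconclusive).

Compute the Hessian H = grad^2 f:
  H = [[-11, 2], [2, -8]]
Verify stationarity: grad f(x*) = H x* + g = (0, 0).
Eigenvalues of H: -12, -7.
Both eigenvalues < 0, so H is negative definite -> x* is a strict local max.

max


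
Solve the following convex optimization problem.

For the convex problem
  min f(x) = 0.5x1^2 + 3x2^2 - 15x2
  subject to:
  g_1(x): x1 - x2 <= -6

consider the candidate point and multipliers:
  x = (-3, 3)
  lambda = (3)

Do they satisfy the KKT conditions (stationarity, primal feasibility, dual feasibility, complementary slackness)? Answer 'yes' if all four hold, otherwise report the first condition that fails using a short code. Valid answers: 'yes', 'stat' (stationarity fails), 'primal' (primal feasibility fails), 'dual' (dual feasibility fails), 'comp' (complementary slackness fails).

Gradient of f: grad f(x) = Q x + c = (-3, 3)
Constraint values g_i(x) = a_i^T x - b_i:
  g_1((-3, 3)) = 0
Stationarity residual: grad f(x) + sum_i lambda_i a_i = (0, 0)
  -> stationarity OK
Primal feasibility (all g_i <= 0): OK
Dual feasibility (all lambda_i >= 0): OK
Complementary slackness (lambda_i * g_i(x) = 0 for all i): OK

Verdict: yes, KKT holds.

yes


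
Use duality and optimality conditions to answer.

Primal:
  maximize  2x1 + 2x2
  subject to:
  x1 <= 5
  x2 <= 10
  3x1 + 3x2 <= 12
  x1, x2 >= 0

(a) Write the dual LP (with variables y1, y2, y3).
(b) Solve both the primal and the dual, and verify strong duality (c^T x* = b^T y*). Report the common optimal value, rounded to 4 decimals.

The standard primal-dual pair for 'max c^T x s.t. A x <= b, x >= 0' is:
  Dual:  min b^T y  s.t.  A^T y >= c,  y >= 0.

So the dual LP is:
  minimize  5y1 + 10y2 + 12y3
  subject to:
    y1 + 3y3 >= 2
    y2 + 3y3 >= 2
    y1, y2, y3 >= 0

Solving the primal: x* = (4, 0).
  primal value c^T x* = 8.
Solving the dual: y* = (0, 0, 0.6667).
  dual value b^T y* = 8.
Strong duality: c^T x* = b^T y*. Confirmed.

8


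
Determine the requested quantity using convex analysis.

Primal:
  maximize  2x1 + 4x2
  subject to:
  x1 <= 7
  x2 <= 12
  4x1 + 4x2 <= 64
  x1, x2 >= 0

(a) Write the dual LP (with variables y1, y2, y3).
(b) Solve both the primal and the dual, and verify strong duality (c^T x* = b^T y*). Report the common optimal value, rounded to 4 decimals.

The standard primal-dual pair for 'max c^T x s.t. A x <= b, x >= 0' is:
  Dual:  min b^T y  s.t.  A^T y >= c,  y >= 0.

So the dual LP is:
  minimize  7y1 + 12y2 + 64y3
  subject to:
    y1 + 4y3 >= 2
    y2 + 4y3 >= 4
    y1, y2, y3 >= 0

Solving the primal: x* = (4, 12).
  primal value c^T x* = 56.
Solving the dual: y* = (0, 2, 0.5).
  dual value b^T y* = 56.
Strong duality: c^T x* = b^T y*. Confirmed.

56


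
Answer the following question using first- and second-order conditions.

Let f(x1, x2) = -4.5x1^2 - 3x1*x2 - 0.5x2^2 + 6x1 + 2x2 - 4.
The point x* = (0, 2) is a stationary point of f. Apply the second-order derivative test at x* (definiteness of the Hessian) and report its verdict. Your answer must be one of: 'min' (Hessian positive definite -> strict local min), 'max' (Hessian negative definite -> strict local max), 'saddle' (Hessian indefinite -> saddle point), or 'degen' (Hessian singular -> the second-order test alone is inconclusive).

Compute the Hessian H = grad^2 f:
  H = [[-9, -3], [-3, -1]]
Verify stationarity: grad f(x*) = H x* + g = (0, 0).
Eigenvalues of H: -10, 0.
H has a zero eigenvalue (singular; negative semidefinite but not definite), so H is neither positive definite, negative definite, nor indefinite. The second-order test alone is inconclusive -> degen.
(Indeed, f is constant along the null direction of H through x*, so x* is not a strict local extremum.)

degen
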